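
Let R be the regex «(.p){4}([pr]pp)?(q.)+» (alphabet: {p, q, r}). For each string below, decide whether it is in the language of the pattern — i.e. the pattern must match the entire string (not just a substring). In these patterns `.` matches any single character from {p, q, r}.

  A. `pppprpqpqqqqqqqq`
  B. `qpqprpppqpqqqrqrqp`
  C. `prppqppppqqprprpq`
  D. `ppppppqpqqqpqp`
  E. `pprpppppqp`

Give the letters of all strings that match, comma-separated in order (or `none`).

A → match
B → match
C → no match
D → match
E. `pprpppppqp` → match

A, B, D, E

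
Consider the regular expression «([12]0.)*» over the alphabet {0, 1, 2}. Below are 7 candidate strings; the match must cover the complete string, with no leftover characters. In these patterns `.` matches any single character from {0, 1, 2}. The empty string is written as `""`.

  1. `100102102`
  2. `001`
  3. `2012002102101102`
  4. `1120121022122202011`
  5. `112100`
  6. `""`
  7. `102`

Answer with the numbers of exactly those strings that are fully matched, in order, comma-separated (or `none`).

1, 6, 7

1 → match
2 → no match
3 → no match
4 → no match
5 → no match
6 → match
7 → match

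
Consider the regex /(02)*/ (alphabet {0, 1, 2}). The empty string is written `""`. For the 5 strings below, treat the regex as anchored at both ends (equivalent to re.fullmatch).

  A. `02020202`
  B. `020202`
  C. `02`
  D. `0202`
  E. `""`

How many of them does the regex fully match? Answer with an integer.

5

A → match
B → match
C → match
D → match
E → match
Total matched: 5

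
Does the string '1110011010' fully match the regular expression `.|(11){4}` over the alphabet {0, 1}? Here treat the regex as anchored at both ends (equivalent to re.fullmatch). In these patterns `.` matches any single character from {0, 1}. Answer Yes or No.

No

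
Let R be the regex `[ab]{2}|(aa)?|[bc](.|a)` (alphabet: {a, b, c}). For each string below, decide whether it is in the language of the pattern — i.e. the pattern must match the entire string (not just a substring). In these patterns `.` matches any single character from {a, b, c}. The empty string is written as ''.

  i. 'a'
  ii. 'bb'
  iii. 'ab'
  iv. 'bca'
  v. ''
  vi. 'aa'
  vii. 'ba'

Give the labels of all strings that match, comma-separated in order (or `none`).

ii, iii, v, vi, vii

i → no match
ii → match
iii → match
iv → no match
v → match
vi → match
vii → match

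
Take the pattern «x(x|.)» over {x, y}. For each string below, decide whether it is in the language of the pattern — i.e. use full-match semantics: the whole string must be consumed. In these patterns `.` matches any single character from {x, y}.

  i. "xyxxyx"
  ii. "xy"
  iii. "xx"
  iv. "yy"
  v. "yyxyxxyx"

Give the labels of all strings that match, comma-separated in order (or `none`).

ii, iii

i → no match
ii → match
iii → match
iv → no match — must start with "x"
v → no match — must start with "x"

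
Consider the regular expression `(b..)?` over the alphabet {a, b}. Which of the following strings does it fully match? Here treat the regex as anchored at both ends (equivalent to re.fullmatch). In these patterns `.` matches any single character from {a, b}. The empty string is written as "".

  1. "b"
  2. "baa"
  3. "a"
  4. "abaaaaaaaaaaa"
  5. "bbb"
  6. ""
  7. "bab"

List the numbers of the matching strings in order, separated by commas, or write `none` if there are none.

2, 5, 6, 7

1. "b" → no match
2. "baa" → match
3. "a" → no match
4 → no match
5. "bbb" → match
6. "" → match
7. "bab" → match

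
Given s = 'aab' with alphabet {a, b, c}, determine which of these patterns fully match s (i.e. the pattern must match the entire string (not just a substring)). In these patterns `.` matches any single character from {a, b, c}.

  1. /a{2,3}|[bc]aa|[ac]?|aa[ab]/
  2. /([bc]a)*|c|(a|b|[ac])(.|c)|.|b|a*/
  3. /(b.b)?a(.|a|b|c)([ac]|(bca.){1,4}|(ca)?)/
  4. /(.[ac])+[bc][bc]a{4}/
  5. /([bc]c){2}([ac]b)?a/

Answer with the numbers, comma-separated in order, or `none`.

1 → match
2 → no match
3 → no match
4 → no match — must end with 'a'
5 → no match — must end with 'a'

1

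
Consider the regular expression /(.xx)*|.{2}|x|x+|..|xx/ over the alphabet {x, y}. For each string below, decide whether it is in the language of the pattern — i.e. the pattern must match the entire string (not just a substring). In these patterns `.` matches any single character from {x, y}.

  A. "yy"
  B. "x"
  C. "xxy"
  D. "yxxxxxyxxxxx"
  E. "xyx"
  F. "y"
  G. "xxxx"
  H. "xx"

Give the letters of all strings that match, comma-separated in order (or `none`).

A, B, D, G, H

A. "yy" → match
B. "x" → match
C. "xxy" → no match
D. "yxxxxxyxxxxx" → match
E. "xyx" → no match
F. "y" → no match
G. "xxxx" → match
H. "xx" → match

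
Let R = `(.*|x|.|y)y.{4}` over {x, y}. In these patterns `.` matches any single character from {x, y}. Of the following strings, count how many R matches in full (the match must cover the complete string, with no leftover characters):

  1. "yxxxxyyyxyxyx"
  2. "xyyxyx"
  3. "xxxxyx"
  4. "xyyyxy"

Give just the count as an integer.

2

1 → no match
2 → match
3 → no match
4 → match
Total matched: 2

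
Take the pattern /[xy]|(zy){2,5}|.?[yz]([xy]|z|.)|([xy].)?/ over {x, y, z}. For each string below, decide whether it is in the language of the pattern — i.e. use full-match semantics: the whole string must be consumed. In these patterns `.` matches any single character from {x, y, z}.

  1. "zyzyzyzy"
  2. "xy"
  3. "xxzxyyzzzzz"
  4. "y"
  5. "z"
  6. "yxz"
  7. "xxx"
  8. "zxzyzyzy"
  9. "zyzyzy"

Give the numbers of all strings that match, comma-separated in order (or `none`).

1 → match
2 → match
3 → no match
4 → match
5 → no match
6 → no match
7 → no match
8 → no match
9 → match

1, 2, 4, 9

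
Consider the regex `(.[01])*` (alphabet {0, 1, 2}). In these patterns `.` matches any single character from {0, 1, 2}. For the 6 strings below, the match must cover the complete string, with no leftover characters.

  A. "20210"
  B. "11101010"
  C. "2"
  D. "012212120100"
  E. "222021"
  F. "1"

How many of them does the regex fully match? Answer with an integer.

1

A → no match
B → match
C → no match
D → no match
E → no match
F → no match
Total matched: 1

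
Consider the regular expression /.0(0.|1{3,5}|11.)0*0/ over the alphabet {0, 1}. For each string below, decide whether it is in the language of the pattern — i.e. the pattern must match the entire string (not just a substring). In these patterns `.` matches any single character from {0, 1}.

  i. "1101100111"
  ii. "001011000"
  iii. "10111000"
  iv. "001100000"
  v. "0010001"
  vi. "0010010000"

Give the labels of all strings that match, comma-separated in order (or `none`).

iii, iv

i. "1101100111" → no match — must end with "0"
ii. "001011000" → no match
iii. "10111000" → match
iv. "001100000" → match
v. "0010001" → no match — must end with "0"
vi. "0010010000" → no match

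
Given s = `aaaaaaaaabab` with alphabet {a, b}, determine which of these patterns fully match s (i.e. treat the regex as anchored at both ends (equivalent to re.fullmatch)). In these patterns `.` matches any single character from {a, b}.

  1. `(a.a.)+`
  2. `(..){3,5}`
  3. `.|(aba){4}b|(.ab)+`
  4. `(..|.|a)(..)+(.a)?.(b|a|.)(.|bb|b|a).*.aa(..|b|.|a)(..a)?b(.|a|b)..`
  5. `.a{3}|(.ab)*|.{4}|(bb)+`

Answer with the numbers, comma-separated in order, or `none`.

1

1 → match
2 → no match
3 → no match
4 → no match
5 → no match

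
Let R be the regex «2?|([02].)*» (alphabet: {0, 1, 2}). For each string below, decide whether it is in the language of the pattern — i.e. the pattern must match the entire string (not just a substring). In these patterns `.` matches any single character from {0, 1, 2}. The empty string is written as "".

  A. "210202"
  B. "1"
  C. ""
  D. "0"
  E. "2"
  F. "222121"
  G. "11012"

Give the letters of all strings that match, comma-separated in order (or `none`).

A → match
B → no match
C → match
D → no match
E → match
F → match
G → no match

A, C, E, F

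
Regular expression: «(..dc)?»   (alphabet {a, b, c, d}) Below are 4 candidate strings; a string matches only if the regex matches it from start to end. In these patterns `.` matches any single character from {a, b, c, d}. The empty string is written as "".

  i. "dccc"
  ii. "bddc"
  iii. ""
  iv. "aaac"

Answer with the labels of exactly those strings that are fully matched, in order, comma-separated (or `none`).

i. "dccc" → no match
ii. "bddc" → match
iii. "" → match
iv. "aaac" → no match

ii, iii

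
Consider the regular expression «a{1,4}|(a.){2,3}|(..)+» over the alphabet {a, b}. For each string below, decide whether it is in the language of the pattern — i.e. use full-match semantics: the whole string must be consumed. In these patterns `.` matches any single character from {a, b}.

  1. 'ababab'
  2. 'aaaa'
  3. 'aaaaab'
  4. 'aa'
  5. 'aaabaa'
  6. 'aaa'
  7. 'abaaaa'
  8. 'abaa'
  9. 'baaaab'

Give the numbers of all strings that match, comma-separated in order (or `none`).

1, 2, 3, 4, 5, 6, 7, 8, 9

1 → match
2 → match
3 → match
4 → match
5 → match
6 → match
7 → match
8 → match
9 → match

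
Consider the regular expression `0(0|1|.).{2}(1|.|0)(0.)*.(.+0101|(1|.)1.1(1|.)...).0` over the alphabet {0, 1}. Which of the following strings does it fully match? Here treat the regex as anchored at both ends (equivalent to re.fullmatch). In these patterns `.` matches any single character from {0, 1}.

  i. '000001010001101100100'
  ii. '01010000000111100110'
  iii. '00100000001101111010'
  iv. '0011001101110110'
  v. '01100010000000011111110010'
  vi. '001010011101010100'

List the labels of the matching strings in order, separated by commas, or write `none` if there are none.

i → no match
ii → match
iii → match
iv → match
v → match
vi → match

ii, iii, iv, v, vi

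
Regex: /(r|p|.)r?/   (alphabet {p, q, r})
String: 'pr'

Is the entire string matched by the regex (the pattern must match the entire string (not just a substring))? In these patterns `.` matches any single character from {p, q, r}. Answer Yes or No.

Yes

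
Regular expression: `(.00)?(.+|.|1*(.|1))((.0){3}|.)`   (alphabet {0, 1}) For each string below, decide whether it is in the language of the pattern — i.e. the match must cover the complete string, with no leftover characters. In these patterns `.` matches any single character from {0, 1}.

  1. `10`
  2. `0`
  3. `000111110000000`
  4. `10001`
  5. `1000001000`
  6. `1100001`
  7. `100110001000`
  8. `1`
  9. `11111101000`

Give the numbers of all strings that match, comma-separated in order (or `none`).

1, 3, 4, 5, 6, 7, 9

1 → match
2 → no match
3 → match
4 → match
5 → match
6 → match
7 → match
8 → no match
9 → match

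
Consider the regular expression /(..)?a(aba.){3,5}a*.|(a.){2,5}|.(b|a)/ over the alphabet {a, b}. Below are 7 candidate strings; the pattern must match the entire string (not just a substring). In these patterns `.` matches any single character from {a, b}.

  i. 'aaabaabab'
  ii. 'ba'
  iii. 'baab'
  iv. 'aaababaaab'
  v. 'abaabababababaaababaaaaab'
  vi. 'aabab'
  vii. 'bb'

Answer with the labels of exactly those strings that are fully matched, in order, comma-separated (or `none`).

i → no match
ii → match
iii → no match
iv → match
v → match
vi → no match
vii → match

ii, iv, v, vii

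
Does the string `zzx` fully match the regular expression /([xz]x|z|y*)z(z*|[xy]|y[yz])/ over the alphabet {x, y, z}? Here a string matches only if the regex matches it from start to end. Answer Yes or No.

Yes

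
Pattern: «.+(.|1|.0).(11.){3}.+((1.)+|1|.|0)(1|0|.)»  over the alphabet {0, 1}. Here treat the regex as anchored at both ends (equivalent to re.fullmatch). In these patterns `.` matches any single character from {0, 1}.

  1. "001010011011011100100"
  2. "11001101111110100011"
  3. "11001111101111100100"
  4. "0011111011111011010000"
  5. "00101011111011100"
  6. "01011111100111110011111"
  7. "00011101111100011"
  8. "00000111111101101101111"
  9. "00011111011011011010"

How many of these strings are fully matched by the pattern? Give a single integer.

1 → match
2 → match
3 → match
4 → match
5 → no match
6 → no match
7 → match
8 → match
9 → match
Total matched: 7

7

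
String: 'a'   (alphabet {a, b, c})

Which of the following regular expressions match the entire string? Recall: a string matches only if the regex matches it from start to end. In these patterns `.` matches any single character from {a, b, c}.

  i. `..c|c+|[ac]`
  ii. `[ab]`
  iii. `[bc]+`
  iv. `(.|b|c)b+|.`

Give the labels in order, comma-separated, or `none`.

i → match
ii → match
iii → no match
iv → match

i, ii, iv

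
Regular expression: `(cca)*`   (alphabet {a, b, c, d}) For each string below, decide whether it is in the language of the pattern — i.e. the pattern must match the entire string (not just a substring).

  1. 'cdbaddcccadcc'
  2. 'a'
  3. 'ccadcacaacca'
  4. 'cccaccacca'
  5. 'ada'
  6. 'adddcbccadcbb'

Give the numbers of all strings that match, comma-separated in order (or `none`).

1 → no match
2. 'a' → no match
3. 'ccadcacaacca' → no match
4. 'cccaccacca' → no match
5. 'ada' → no match
6 → no match

none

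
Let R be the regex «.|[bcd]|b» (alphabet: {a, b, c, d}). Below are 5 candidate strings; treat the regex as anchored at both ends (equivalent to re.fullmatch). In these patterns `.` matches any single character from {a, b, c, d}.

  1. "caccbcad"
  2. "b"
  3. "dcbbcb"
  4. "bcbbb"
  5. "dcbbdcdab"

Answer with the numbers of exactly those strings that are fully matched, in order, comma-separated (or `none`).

2

1 → no match
2 → match
3 → no match
4 → no match
5 → no match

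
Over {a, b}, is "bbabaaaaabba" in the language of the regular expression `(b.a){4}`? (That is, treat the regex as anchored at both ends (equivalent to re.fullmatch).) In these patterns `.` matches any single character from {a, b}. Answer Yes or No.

No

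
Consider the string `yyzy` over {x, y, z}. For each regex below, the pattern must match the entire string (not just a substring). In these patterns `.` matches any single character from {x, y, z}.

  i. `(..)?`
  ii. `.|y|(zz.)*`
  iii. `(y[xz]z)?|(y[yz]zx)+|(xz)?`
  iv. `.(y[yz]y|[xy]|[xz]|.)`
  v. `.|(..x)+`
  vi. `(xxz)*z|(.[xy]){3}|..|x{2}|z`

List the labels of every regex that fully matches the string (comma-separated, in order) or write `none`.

i → no match
ii → no match
iii → no match
iv → match
v → no match
vi → no match

iv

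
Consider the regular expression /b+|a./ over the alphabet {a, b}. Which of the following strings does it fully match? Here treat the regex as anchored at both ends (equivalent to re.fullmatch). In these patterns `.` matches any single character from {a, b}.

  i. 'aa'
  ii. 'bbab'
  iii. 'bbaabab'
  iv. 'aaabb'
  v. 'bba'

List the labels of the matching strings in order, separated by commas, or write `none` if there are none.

i. 'aa' → match
ii. 'bbab' → no match
iii. 'bbaabab' → no match
iv. 'aaabb' → no match
v. 'bba' → no match

i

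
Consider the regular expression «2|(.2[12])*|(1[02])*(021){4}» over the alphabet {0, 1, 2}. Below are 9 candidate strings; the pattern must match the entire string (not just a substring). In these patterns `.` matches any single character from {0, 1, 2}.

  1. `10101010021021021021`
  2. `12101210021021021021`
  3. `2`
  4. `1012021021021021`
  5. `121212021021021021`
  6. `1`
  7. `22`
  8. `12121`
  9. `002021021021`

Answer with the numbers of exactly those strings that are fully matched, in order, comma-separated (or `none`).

1, 2, 3, 4, 5

1 → match
2 → match
3 → match
4 → match
5 → match
6 → no match
7 → no match
8 → no match
9 → no match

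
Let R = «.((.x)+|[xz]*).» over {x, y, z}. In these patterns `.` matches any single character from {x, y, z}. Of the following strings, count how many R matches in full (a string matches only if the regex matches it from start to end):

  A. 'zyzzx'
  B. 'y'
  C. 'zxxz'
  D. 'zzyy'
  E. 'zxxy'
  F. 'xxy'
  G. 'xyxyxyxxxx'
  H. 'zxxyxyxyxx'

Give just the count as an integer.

A → no match
B → no match
C → match
D → no match
E → match
F → match
G → match
H → match
Total matched: 5

5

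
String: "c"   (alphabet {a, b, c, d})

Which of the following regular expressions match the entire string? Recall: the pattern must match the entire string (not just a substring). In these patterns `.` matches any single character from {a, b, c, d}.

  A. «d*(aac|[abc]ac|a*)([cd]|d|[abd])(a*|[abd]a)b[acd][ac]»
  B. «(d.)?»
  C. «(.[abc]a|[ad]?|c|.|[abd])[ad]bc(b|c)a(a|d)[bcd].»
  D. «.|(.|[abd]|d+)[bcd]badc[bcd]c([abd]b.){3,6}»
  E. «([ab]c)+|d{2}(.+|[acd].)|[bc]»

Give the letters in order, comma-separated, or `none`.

D, E

A → no match
B → no match
C → no match
D → match
E → match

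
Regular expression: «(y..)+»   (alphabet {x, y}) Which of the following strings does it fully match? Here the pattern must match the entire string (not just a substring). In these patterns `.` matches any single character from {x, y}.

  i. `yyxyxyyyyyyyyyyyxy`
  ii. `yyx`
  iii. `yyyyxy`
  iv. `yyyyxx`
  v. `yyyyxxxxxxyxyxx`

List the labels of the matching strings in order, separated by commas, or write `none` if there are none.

i, ii, iii, iv

i → match
ii. `yyx` → match
iii. `yyyyxy` → match
iv. `yyyyxx` → match
v → no match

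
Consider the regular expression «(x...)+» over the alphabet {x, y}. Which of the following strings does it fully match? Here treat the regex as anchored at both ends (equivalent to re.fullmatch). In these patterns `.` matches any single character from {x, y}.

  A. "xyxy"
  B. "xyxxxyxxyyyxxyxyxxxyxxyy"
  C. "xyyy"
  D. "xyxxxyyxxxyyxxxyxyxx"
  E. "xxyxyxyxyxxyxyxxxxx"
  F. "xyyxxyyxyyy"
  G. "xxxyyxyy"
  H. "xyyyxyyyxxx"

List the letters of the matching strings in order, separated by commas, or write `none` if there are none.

A, C, D

A → match
B → no match
C → match
D → match
E → no match
F → no match
G → no match
H → no match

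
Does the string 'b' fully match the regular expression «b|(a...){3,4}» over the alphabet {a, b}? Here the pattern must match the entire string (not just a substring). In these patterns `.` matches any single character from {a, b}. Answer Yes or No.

Yes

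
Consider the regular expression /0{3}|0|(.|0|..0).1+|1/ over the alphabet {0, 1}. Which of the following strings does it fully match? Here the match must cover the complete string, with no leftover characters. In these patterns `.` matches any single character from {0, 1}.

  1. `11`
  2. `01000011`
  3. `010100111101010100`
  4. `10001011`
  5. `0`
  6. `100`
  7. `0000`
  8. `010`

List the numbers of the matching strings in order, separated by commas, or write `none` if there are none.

5

1 → no match
2 → no match
3 → no match
4 → no match
5 → match
6 → no match
7 → no match
8 → no match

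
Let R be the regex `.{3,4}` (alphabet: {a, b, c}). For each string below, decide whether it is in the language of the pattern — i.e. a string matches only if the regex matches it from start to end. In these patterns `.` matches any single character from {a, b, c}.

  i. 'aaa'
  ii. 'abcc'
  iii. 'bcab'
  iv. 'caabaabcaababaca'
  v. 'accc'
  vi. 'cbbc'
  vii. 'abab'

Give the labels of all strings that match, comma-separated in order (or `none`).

i, ii, iii, v, vi, vii

i → match
ii → match
iii → match
iv → no match
v → match
vi → match
vii → match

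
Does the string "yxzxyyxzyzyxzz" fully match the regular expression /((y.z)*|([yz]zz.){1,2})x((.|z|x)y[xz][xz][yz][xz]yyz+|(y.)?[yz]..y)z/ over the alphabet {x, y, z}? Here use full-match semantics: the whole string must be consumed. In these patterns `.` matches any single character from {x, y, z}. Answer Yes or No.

No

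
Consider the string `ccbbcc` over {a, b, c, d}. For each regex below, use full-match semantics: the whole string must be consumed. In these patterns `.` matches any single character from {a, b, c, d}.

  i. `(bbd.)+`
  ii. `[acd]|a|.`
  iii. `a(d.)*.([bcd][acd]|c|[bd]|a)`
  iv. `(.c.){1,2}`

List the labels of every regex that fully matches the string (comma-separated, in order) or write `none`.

iv

i → no match — must start with `bbd`
ii → no match
iii → no match — must start with `a`
iv → match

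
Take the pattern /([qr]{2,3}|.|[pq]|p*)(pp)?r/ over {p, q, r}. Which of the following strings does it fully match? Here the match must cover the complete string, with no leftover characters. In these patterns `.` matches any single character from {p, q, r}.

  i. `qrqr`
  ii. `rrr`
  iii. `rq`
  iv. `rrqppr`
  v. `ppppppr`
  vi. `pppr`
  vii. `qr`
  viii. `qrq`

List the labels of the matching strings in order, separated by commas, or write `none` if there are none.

i → match
ii → match
iii → no match — must end with `r`
iv → match
v → match
vi → match
vii → match
viii → no match — must end with `r`

i, ii, iv, v, vi, vii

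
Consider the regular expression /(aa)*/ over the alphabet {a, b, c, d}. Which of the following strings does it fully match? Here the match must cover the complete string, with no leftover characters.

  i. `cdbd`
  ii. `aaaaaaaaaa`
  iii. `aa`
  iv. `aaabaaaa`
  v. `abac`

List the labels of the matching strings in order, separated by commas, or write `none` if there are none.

ii, iii

i. `cdbd` → no match
ii. `aaaaaaaaaa` → match
iii. `aa` → match
iv. `aaabaaaa` → no match
v. `abac` → no match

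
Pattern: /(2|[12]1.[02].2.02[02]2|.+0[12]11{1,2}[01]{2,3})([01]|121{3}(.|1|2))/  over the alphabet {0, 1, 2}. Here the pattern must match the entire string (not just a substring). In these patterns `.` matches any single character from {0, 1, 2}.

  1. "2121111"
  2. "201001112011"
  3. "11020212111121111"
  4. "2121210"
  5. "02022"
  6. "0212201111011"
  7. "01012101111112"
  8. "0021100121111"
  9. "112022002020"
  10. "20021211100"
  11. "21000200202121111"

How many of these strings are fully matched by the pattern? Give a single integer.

5

1. "2121111" → match
2. "201001112011" → no match
3 → no match
4. "2121210" → no match
5. "02022" → no match
6 → match
7 → no match
8 → match
9. "112022002020" → match
10. "20021211100" → no match
11 → match
Total matched: 5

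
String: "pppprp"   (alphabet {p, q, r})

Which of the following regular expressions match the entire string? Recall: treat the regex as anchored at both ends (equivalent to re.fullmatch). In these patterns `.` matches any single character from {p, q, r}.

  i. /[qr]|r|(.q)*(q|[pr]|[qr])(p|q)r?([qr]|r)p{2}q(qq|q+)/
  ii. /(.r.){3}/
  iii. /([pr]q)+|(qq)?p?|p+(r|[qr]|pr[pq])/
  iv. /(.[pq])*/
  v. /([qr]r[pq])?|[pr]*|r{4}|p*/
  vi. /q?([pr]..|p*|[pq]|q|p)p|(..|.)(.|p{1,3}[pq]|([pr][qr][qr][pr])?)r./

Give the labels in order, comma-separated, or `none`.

iii, iv, v, vi

i → no match
ii → no match
iii → match
iv → match
v → match
vi → match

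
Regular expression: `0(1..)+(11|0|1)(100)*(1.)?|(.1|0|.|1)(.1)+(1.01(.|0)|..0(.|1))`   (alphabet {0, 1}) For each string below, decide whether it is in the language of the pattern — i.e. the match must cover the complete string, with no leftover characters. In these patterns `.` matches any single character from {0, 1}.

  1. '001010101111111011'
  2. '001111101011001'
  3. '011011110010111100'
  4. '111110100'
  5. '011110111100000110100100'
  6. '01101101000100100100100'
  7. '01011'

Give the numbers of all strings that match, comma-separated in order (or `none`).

1, 2, 3, 4, 6, 7

1 → match
2 → match
3 → match
4 → match
5 → no match
6 → match
7 → match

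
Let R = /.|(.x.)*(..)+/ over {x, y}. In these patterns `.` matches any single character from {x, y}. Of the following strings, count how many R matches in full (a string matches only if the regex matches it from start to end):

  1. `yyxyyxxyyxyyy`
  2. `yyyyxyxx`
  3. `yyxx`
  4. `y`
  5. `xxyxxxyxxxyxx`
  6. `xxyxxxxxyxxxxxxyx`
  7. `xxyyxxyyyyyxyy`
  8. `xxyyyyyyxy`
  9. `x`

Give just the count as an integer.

1 → no match
2 → match
3 → match
4 → match
5 → match
6 → match
7 → match
8 → match
9 → match
Total matched: 8

8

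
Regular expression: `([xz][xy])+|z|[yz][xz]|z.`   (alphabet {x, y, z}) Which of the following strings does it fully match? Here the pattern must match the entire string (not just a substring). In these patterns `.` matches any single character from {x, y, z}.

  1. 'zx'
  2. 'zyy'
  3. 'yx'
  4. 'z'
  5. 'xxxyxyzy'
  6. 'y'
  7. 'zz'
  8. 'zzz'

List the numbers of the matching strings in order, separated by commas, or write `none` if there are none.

1 → match
2 → no match
3 → match
4 → match
5 → match
6 → no match
7 → match
8 → no match

1, 3, 4, 5, 7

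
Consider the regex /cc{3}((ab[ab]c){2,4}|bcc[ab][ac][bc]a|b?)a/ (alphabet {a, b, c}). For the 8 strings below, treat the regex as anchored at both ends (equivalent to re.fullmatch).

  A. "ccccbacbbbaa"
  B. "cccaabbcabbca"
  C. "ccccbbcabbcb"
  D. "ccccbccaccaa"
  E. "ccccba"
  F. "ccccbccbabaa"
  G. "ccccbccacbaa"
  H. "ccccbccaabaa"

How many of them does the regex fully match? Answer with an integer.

A → no match
B → no match
C → no match — must end with "a"
D → match
E → match
F → match
G → match
H → match
Total matched: 5

5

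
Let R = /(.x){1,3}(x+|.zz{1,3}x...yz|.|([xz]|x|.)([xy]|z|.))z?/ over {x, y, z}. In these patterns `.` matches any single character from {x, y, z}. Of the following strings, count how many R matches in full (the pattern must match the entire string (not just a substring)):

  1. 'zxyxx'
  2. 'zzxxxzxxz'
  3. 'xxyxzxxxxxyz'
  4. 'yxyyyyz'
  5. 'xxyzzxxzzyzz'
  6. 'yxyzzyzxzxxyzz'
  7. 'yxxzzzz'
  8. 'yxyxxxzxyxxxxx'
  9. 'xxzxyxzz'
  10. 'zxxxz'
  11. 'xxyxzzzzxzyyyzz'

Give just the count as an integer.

5

1. 'zxyxx' → match
2. 'zzxxxzxxz' → no match
3. 'xxyxzxxxxxyz' → no match
4. 'yxyyyyz' → no match
5. 'xxyzzxxzzyzz' → match
6 → no match
7. 'yxxzzzz' → no match
8 → no match
9. 'xxzxyxzz' → match
10. 'zxxxz' → match
11 → match
Total matched: 5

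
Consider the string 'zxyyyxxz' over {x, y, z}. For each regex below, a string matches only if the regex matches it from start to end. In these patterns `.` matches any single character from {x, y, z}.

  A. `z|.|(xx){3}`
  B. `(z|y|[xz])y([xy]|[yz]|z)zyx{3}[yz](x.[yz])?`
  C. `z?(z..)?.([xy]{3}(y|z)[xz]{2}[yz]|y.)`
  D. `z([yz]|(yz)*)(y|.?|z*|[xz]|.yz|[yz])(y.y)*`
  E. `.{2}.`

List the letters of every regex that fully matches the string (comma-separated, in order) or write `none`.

C

A → no match
B → no match
C → match
D → no match
E → no match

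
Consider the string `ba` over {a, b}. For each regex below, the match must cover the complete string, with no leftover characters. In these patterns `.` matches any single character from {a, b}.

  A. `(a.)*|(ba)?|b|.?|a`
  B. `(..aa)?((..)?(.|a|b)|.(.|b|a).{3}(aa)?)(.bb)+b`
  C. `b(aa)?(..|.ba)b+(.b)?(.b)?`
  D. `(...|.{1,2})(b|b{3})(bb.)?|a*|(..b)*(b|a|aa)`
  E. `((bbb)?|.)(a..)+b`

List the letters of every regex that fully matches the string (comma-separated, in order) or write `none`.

A → match
B → no match — must end with `bbb`
C → no match
D → no match
E → no match — must end with `b`

A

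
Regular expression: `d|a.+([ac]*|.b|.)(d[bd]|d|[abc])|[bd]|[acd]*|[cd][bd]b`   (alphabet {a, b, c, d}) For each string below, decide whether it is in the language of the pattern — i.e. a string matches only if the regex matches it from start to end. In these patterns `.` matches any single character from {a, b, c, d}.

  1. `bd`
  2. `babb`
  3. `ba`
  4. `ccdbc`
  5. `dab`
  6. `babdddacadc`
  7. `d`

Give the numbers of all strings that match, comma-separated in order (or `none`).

1 → no match
2 → no match
3 → no match
4 → no match
5 → no match
6 → no match
7 → match

7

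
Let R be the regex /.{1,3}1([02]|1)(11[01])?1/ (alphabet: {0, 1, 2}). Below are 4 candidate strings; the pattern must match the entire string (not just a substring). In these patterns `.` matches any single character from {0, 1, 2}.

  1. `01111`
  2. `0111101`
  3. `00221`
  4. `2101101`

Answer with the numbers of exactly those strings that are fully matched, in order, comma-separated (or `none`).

1 → match
2 → match
3 → no match
4 → match

1, 2, 4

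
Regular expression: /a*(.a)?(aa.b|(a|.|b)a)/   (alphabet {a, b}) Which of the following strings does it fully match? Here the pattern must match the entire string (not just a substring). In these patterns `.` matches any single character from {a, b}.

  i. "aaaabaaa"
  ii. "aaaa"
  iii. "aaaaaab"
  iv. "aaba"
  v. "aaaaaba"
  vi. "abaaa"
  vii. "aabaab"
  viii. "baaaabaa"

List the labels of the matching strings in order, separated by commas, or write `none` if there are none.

i, ii, iii, iv, v, vi

i. "aaaabaaa" → match
ii. "aaaa" → match
iii. "aaaaaab" → match
iv. "aaba" → match
v. "aaaaaba" → match
vi. "abaaa" → match
vii. "aabaab" → no match
viii. "baaaabaa" → no match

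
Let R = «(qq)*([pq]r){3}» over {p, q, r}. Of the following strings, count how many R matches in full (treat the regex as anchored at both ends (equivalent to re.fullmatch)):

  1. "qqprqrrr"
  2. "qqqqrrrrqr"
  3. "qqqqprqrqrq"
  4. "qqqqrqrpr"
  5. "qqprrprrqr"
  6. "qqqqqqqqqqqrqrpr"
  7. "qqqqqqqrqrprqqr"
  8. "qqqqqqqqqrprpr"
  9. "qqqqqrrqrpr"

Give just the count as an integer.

2

1 → no match
2 → no match
3 → no match — must end with "r"
4 → no match
5 → no match
6 → match
7 → no match
8 → match
9 → no match
Total matched: 2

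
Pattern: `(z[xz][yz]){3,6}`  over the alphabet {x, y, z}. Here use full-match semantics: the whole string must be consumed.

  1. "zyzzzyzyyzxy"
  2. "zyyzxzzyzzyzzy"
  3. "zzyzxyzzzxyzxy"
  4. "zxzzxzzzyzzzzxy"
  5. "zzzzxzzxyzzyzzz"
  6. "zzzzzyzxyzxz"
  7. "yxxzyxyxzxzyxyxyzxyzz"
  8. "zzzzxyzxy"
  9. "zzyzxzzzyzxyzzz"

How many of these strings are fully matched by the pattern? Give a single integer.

5

1 → no match
2 → no match
3 → no match
4 → match
5 → match
6 → match
7 → no match — must start with "z"
8 → match
9 → match
Total matched: 5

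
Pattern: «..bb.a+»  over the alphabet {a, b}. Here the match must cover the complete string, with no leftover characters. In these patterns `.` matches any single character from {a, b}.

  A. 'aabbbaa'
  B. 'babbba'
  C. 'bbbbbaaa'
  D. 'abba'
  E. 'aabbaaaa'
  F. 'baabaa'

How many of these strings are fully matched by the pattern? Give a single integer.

4

A → match
B → match
C → match
D → no match
E → match
F → no match
Total matched: 4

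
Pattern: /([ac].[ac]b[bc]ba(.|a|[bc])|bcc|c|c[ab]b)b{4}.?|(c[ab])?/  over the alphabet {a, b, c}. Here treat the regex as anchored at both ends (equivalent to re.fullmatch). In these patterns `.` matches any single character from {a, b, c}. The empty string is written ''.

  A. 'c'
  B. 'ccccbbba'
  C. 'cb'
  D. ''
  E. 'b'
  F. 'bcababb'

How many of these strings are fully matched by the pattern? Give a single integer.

A → no match
B → no match
C → match
D → match
E → no match
F → no match
Total matched: 2

2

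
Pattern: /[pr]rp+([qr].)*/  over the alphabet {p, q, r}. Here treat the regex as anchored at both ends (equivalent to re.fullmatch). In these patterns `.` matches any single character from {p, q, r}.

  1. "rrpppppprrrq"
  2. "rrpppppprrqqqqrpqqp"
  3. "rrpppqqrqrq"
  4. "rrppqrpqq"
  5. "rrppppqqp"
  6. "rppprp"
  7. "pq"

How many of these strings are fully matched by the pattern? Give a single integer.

2

1 → match
2 → no match
3 → match
4 → no match
5 → no match
6 → no match
7 → no match
Total matched: 2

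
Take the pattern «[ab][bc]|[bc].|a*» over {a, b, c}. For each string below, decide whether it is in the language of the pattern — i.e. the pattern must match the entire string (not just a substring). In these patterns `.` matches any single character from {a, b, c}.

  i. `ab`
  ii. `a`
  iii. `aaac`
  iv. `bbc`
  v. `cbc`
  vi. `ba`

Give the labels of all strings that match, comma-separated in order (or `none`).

i. `ab` → match
ii. `a` → match
iii. `aaac` → no match
iv. `bbc` → no match
v. `cbc` → no match
vi. `ba` → match

i, ii, vi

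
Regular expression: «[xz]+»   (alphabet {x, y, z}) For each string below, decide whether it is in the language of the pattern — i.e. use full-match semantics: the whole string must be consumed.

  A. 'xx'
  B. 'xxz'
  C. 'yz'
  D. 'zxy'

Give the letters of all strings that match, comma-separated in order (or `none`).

A → match
B → match
C → no match
D → no match

A, B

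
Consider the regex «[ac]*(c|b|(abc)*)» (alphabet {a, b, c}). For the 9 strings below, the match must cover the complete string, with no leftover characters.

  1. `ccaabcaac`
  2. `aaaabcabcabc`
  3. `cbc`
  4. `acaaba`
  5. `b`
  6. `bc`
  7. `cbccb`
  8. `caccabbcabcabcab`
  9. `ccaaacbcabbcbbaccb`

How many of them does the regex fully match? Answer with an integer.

1 → no match
2 → match
3 → no match
4 → no match
5 → match
6 → no match
7 → no match
8 → no match
9 → no match
Total matched: 2

2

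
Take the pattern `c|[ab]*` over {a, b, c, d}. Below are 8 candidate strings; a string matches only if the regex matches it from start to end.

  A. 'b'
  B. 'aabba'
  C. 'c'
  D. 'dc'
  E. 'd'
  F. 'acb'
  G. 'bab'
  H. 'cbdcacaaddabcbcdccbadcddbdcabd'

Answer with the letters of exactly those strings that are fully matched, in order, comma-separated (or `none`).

A, B, C, G

A → match
B → match
C → match
D → no match
E → no match
F → no match
G → match
H → no match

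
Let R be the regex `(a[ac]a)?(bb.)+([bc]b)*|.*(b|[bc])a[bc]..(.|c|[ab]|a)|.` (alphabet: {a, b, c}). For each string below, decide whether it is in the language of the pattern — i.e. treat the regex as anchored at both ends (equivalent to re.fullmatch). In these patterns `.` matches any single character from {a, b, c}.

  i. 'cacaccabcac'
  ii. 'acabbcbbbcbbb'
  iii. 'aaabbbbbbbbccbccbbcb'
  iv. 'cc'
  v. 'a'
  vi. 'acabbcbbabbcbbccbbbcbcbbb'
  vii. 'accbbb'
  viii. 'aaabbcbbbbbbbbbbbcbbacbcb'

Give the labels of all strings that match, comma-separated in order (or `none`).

i, ii, v, vi, viii

i → match
ii → match
iii → no match
iv → no match
v → match
vi → match
vii → no match
viii → match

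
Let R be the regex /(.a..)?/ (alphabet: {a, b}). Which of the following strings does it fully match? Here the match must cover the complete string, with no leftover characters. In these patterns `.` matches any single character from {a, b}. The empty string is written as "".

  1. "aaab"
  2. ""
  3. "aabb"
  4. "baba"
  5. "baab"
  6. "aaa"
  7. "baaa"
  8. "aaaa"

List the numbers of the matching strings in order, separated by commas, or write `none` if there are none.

1, 2, 3, 4, 5, 7, 8

1 → match
2 → match
3 → match
4 → match
5 → match
6 → no match
7 → match
8 → match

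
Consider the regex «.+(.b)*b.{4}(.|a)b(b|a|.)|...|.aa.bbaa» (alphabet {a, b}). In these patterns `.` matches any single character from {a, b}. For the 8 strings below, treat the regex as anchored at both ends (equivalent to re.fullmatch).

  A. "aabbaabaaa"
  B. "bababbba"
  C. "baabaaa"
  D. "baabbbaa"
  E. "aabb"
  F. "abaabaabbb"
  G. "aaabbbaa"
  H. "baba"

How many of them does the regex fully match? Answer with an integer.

A. "aabbaabaaa" → no match
B. "bababbba" → no match
C. "baabaaa" → no match
D. "baabbbaa" → match
E. "aabb" → no match
F. "abaabaabbb" → no match
G. "aaabbbaa" → match
H. "baba" → no match
Total matched: 2

2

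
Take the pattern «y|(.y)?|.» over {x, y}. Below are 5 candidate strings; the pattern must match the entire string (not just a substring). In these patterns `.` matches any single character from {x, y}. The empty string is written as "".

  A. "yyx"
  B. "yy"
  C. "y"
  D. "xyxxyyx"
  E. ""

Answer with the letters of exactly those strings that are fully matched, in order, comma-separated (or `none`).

B, C, E

A → no match
B → match
C → match
D → no match
E → match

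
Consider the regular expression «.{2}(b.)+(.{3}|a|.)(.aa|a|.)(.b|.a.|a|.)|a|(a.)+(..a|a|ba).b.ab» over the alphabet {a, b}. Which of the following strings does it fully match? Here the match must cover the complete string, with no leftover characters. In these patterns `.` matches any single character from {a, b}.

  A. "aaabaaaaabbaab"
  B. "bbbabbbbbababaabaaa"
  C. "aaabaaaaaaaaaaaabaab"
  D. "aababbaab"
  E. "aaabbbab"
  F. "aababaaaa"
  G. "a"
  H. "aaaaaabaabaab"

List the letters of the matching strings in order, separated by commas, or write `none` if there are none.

A → match
B → match
C → match
D. "aababbaab" → match
E. "aaabbbab" → match
F. "aababaaaa" → match
G. "a" → match
H → match

A, B, C, D, E, F, G, H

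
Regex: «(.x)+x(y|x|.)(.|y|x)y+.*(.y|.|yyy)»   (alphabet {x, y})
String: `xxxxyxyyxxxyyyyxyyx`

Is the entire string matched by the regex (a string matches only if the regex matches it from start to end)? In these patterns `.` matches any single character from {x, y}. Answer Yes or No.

No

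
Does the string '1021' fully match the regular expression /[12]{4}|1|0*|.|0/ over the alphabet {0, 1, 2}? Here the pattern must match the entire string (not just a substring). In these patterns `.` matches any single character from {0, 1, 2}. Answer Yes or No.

No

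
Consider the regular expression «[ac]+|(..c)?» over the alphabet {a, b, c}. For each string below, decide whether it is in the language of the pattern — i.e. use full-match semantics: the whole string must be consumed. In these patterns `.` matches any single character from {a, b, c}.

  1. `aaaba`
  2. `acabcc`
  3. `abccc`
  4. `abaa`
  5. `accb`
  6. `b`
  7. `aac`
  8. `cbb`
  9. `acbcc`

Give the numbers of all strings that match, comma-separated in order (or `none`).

7

1 → no match
2 → no match
3 → no match
4 → no match
5 → no match
6 → no match
7 → match
8 → no match
9 → no match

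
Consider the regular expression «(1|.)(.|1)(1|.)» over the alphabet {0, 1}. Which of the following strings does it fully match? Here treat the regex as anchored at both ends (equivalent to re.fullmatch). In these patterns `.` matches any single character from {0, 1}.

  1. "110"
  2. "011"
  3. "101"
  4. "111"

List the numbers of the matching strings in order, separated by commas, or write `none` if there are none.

1 → match
2 → match
3 → match
4 → match

1, 2, 3, 4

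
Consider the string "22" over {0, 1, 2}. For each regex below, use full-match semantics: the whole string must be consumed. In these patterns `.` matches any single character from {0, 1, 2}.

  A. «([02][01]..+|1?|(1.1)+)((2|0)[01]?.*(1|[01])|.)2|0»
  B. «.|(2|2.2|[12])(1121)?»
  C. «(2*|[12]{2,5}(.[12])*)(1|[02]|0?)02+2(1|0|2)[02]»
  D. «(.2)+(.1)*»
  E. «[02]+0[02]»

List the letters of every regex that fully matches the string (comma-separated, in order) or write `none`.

A, D

A → match
B → no match
C → no match
D → match
E → no match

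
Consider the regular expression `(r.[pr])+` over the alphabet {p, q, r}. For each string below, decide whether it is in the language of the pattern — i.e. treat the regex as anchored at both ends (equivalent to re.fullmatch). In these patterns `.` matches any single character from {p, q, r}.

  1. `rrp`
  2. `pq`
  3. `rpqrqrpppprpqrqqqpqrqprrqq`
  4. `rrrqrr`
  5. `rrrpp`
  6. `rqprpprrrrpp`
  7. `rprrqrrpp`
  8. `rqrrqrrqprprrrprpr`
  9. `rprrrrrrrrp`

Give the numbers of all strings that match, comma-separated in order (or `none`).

1 → match
2 → no match — must start with `r`
3 → no match
4 → no match
5 → no match
6 → match
7 → match
8 → match
9 → no match

1, 6, 7, 8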